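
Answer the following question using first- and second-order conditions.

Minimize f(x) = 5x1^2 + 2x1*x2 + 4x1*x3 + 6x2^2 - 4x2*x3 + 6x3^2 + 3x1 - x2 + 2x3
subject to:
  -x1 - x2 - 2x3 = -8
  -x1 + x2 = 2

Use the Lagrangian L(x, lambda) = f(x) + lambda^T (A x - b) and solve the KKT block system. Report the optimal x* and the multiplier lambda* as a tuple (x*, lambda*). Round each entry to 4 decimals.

Form the Lagrangian:
  L(x, lambda) = (1/2) x^T Q x + c^T x + lambda^T (A x - b)
Stationarity (grad_x L = 0): Q x + c + A^T lambda = 0.
Primal feasibility: A x = b.

This gives the KKT block system:
  [ Q   A^T ] [ x     ]   [-c ]
  [ A    0  ] [ lambda ] = [ b ]

Solving the linear system:
  x*      = (0, 2, 3)
  lambda* = (15, 4)
  f(x*)   = 58

x* = (0, 2, 3), lambda* = (15, 4)


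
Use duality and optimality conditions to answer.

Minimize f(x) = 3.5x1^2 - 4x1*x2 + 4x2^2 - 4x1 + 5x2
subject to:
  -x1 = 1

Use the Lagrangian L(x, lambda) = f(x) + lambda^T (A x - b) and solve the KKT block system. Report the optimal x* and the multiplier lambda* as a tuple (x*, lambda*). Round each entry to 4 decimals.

Form the Lagrangian:
  L(x, lambda) = (1/2) x^T Q x + c^T x + lambda^T (A x - b)
Stationarity (grad_x L = 0): Q x + c + A^T lambda = 0.
Primal feasibility: A x = b.

This gives the KKT block system:
  [ Q   A^T ] [ x     ]   [-c ]
  [ A    0  ] [ lambda ] = [ b ]

Solving the linear system:
  x*      = (-1, -1.125)
  lambda* = (-6.5)
  f(x*)   = 2.4375

x* = (-1, -1.125), lambda* = (-6.5)


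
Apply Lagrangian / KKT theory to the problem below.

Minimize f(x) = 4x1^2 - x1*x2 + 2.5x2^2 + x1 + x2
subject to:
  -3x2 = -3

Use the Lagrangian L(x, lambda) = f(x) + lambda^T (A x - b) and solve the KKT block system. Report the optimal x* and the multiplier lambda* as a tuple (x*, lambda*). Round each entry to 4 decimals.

Form the Lagrangian:
  L(x, lambda) = (1/2) x^T Q x + c^T x + lambda^T (A x - b)
Stationarity (grad_x L = 0): Q x + c + A^T lambda = 0.
Primal feasibility: A x = b.

This gives the KKT block system:
  [ Q   A^T ] [ x     ]   [-c ]
  [ A    0  ] [ lambda ] = [ b ]

Solving the linear system:
  x*      = (0, 1)
  lambda* = (2)
  f(x*)   = 3.5

x* = (0, 1), lambda* = (2)


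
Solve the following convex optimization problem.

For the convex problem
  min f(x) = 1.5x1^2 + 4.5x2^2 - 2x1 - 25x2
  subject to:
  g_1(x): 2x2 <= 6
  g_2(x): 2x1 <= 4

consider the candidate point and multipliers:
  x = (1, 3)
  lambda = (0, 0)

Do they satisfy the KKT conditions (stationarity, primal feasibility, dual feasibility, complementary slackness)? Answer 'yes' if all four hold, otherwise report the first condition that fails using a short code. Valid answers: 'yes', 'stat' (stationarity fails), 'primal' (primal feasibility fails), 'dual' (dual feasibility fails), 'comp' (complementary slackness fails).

Gradient of f: grad f(x) = Q x + c = (1, 2)
Constraint values g_i(x) = a_i^T x - b_i:
  g_1((1, 3)) = 0
  g_2((1, 3)) = -2
Stationarity residual: grad f(x) + sum_i lambda_i a_i = (1, 2)
  -> stationarity FAILS
Primal feasibility (all g_i <= 0): OK
Dual feasibility (all lambda_i >= 0): OK
Complementary slackness (lambda_i * g_i(x) = 0 for all i): OK

Verdict: the first failing condition is stationarity -> stat.

stat


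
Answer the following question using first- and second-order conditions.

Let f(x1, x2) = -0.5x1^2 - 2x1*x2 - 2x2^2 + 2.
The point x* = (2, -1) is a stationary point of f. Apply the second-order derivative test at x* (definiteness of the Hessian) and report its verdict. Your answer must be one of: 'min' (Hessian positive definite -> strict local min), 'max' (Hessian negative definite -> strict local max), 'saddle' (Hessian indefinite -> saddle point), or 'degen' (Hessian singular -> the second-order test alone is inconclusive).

Compute the Hessian H = grad^2 f:
  H = [[-1, -2], [-2, -4]]
Verify stationarity: grad f(x*) = H x* + g = (0, 0).
Eigenvalues of H: -5, 0.
H has a zero eigenvalue (singular; negative semidefinite but not definite), so H is neither positive definite, negative definite, nor indefinite. The second-order test alone is inconclusive -> degen.
(Indeed, f is constant along the null direction of H through x*, so x* is not a strict local extremum.)

degen


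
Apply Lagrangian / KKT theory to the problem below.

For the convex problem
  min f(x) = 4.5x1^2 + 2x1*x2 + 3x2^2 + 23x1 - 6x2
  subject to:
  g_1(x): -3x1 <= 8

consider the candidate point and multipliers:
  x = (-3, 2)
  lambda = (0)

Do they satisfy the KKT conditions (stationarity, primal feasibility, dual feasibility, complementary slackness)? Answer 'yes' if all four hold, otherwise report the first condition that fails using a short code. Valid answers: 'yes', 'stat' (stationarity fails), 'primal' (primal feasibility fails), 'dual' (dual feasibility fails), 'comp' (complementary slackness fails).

Gradient of f: grad f(x) = Q x + c = (0, 0)
Constraint values g_i(x) = a_i^T x - b_i:
  g_1((-3, 2)) = 1
Stationarity residual: grad f(x) + sum_i lambda_i a_i = (0, 0)
  -> stationarity OK
Primal feasibility (all g_i <= 0): FAILS
Dual feasibility (all lambda_i >= 0): OK
Complementary slackness (lambda_i * g_i(x) = 0 for all i): OK

Verdict: the first failing condition is primal_feasibility -> primal.

primal


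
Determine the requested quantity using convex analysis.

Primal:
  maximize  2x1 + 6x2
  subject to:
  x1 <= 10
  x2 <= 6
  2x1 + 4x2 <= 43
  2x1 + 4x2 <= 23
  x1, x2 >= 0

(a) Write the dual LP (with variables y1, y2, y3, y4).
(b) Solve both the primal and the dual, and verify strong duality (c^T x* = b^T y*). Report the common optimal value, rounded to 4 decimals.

The standard primal-dual pair for 'max c^T x s.t. A x <= b, x >= 0' is:
  Dual:  min b^T y  s.t.  A^T y >= c,  y >= 0.

So the dual LP is:
  minimize  10y1 + 6y2 + 43y3 + 23y4
  subject to:
    y1 + 2y3 + 2y4 >= 2
    y2 + 4y3 + 4y4 >= 6
    y1, y2, y3, y4 >= 0

Solving the primal: x* = (0, 5.75).
  primal value c^T x* = 34.5.
Solving the dual: y* = (0, 0, 0, 1.5).
  dual value b^T y* = 34.5.
Strong duality: c^T x* = b^T y*. Confirmed.

34.5


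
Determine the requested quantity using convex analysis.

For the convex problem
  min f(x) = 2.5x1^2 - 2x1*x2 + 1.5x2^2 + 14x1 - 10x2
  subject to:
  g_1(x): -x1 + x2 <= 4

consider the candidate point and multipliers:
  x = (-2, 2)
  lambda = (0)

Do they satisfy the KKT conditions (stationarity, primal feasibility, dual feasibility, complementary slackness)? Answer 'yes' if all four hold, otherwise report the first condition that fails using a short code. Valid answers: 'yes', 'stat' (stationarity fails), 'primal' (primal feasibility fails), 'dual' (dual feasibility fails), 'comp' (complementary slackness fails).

Gradient of f: grad f(x) = Q x + c = (0, 0)
Constraint values g_i(x) = a_i^T x - b_i:
  g_1((-2, 2)) = 0
Stationarity residual: grad f(x) + sum_i lambda_i a_i = (0, 0)
  -> stationarity OK
Primal feasibility (all g_i <= 0): OK
Dual feasibility (all lambda_i >= 0): OK
Complementary slackness (lambda_i * g_i(x) = 0 for all i): OK

Verdict: yes, KKT holds.

yes


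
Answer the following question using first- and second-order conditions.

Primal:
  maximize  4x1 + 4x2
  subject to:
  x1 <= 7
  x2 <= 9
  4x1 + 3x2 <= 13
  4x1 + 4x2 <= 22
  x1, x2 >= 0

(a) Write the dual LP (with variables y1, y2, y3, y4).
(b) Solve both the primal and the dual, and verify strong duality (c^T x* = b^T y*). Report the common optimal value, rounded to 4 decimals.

The standard primal-dual pair for 'max c^T x s.t. A x <= b, x >= 0' is:
  Dual:  min b^T y  s.t.  A^T y >= c,  y >= 0.

So the dual LP is:
  minimize  7y1 + 9y2 + 13y3 + 22y4
  subject to:
    y1 + 4y3 + 4y4 >= 4
    y2 + 3y3 + 4y4 >= 4
    y1, y2, y3, y4 >= 0

Solving the primal: x* = (0, 4.3333).
  primal value c^T x* = 17.3333.
Solving the dual: y* = (0, 0, 1.3333, 0).
  dual value b^T y* = 17.3333.
Strong duality: c^T x* = b^T y*. Confirmed.

17.3333


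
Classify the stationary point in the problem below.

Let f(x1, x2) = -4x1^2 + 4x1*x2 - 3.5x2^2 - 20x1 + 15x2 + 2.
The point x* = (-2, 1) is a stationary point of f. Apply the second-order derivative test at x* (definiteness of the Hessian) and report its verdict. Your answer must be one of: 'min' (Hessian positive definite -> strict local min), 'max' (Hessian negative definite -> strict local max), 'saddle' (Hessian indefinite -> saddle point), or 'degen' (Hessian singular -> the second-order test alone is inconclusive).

Compute the Hessian H = grad^2 f:
  H = [[-8, 4], [4, -7]]
Verify stationarity: grad f(x*) = H x* + g = (0, 0).
Eigenvalues of H: -11.5311, -3.4689.
Both eigenvalues < 0, so H is negative definite -> x* is a strict local max.

max


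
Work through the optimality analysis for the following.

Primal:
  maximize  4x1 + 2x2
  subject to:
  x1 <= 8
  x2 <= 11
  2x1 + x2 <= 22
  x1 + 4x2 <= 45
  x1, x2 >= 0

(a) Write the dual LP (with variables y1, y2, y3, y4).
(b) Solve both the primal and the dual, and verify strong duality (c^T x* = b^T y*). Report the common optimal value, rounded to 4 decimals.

The standard primal-dual pair for 'max c^T x s.t. A x <= b, x >= 0' is:
  Dual:  min b^T y  s.t.  A^T y >= c,  y >= 0.

So the dual LP is:
  minimize  8y1 + 11y2 + 22y3 + 45y4
  subject to:
    y1 + 2y3 + y4 >= 4
    y2 + y3 + 4y4 >= 2
    y1, y2, y3, y4 >= 0

Solving the primal: x* = (6.1429, 9.7143).
  primal value c^T x* = 44.
Solving the dual: y* = (0, 0, 2, 0).
  dual value b^T y* = 44.
Strong duality: c^T x* = b^T y*. Confirmed.

44


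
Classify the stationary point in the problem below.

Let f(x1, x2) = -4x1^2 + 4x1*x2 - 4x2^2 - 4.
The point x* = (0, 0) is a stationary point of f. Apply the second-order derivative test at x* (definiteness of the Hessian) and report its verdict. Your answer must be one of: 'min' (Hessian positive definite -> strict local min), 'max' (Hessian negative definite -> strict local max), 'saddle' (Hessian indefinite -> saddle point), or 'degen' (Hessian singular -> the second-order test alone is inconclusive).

Compute the Hessian H = grad^2 f:
  H = [[-8, 4], [4, -8]]
Verify stationarity: grad f(x*) = H x* + g = (0, 0).
Eigenvalues of H: -12, -4.
Both eigenvalues < 0, so H is negative definite -> x* is a strict local max.

max


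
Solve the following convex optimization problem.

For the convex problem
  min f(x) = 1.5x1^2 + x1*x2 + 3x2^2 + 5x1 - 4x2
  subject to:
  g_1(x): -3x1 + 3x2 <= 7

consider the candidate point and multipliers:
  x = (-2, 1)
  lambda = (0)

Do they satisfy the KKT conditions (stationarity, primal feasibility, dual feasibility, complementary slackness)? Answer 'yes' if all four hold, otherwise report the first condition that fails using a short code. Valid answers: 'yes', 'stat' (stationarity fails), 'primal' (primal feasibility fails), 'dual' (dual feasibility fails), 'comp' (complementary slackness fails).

Gradient of f: grad f(x) = Q x + c = (0, 0)
Constraint values g_i(x) = a_i^T x - b_i:
  g_1((-2, 1)) = 2
Stationarity residual: grad f(x) + sum_i lambda_i a_i = (0, 0)
  -> stationarity OK
Primal feasibility (all g_i <= 0): FAILS
Dual feasibility (all lambda_i >= 0): OK
Complementary slackness (lambda_i * g_i(x) = 0 for all i): OK

Verdict: the first failing condition is primal_feasibility -> primal.

primal


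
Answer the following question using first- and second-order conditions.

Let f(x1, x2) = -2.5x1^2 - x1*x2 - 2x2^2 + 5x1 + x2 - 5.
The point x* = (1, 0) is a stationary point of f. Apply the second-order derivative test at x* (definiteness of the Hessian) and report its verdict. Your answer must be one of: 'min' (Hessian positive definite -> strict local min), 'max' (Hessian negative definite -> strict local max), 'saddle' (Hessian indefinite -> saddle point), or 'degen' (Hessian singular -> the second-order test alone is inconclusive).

Compute the Hessian H = grad^2 f:
  H = [[-5, -1], [-1, -4]]
Verify stationarity: grad f(x*) = H x* + g = (0, 0).
Eigenvalues of H: -5.618, -3.382.
Both eigenvalues < 0, so H is negative definite -> x* is a strict local max.

max


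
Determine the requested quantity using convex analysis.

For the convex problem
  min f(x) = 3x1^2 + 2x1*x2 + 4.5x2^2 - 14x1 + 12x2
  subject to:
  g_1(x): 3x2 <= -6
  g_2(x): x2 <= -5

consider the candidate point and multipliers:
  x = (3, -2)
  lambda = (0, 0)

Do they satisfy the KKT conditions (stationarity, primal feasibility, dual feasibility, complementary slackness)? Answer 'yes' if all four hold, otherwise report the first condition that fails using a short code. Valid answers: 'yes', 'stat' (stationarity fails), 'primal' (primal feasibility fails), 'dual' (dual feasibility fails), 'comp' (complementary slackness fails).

Gradient of f: grad f(x) = Q x + c = (0, 0)
Constraint values g_i(x) = a_i^T x - b_i:
  g_1((3, -2)) = 0
  g_2((3, -2)) = 3
Stationarity residual: grad f(x) + sum_i lambda_i a_i = (0, 0)
  -> stationarity OK
Primal feasibility (all g_i <= 0): FAILS
Dual feasibility (all lambda_i >= 0): OK
Complementary slackness (lambda_i * g_i(x) = 0 for all i): OK

Verdict: the first failing condition is primal_feasibility -> primal.

primal


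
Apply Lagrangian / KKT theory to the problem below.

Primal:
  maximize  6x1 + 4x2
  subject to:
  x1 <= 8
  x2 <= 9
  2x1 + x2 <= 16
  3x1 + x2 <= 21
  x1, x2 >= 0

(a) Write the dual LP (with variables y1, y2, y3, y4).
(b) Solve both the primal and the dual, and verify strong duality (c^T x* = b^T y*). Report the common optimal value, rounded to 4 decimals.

The standard primal-dual pair for 'max c^T x s.t. A x <= b, x >= 0' is:
  Dual:  min b^T y  s.t.  A^T y >= c,  y >= 0.

So the dual LP is:
  minimize  8y1 + 9y2 + 16y3 + 21y4
  subject to:
    y1 + 2y3 + 3y4 >= 6
    y2 + y3 + y4 >= 4
    y1, y2, y3, y4 >= 0

Solving the primal: x* = (3.5, 9).
  primal value c^T x* = 57.
Solving the dual: y* = (0, 1, 3, 0).
  dual value b^T y* = 57.
Strong duality: c^T x* = b^T y*. Confirmed.

57


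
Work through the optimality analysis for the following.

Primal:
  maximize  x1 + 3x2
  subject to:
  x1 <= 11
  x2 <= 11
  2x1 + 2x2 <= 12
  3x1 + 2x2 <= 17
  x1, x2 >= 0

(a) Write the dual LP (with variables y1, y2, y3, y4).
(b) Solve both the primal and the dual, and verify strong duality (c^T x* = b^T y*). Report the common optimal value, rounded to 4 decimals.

The standard primal-dual pair for 'max c^T x s.t. A x <= b, x >= 0' is:
  Dual:  min b^T y  s.t.  A^T y >= c,  y >= 0.

So the dual LP is:
  minimize  11y1 + 11y2 + 12y3 + 17y4
  subject to:
    y1 + 2y3 + 3y4 >= 1
    y2 + 2y3 + 2y4 >= 3
    y1, y2, y3, y4 >= 0

Solving the primal: x* = (0, 6).
  primal value c^T x* = 18.
Solving the dual: y* = (0, 0, 1.5, 0).
  dual value b^T y* = 18.
Strong duality: c^T x* = b^T y*. Confirmed.

18


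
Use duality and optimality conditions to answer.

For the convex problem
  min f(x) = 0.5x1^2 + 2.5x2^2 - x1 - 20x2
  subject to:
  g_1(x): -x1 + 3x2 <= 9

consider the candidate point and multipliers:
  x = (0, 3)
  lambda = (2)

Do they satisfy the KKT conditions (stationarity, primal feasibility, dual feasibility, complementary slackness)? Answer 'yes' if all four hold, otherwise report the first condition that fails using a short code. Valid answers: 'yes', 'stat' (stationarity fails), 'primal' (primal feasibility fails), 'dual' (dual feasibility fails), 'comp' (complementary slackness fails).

Gradient of f: grad f(x) = Q x + c = (-1, -5)
Constraint values g_i(x) = a_i^T x - b_i:
  g_1((0, 3)) = 0
Stationarity residual: grad f(x) + sum_i lambda_i a_i = (-3, 1)
  -> stationarity FAILS
Primal feasibility (all g_i <= 0): OK
Dual feasibility (all lambda_i >= 0): OK
Complementary slackness (lambda_i * g_i(x) = 0 for all i): OK

Verdict: the first failing condition is stationarity -> stat.

stat


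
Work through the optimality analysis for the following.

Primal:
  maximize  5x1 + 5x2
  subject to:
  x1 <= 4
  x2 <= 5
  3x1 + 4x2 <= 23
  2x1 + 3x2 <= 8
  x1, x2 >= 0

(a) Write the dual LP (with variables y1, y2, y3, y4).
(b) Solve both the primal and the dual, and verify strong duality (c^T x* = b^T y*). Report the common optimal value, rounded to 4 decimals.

The standard primal-dual pair for 'max c^T x s.t. A x <= b, x >= 0' is:
  Dual:  min b^T y  s.t.  A^T y >= c,  y >= 0.

So the dual LP is:
  minimize  4y1 + 5y2 + 23y3 + 8y4
  subject to:
    y1 + 3y3 + 2y4 >= 5
    y2 + 4y3 + 3y4 >= 5
    y1, y2, y3, y4 >= 0

Solving the primal: x* = (4, 0).
  primal value c^T x* = 20.
Solving the dual: y* = (1.6667, 0, 0, 1.6667).
  dual value b^T y* = 20.
Strong duality: c^T x* = b^T y*. Confirmed.

20


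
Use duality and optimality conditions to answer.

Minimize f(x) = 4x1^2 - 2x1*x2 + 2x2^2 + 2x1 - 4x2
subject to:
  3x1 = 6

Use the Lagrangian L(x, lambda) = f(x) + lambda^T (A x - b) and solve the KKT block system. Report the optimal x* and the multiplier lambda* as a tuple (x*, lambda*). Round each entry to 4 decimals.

Form the Lagrangian:
  L(x, lambda) = (1/2) x^T Q x + c^T x + lambda^T (A x - b)
Stationarity (grad_x L = 0): Q x + c + A^T lambda = 0.
Primal feasibility: A x = b.

This gives the KKT block system:
  [ Q   A^T ] [ x     ]   [-c ]
  [ A    0  ] [ lambda ] = [ b ]

Solving the linear system:
  x*      = (2, 2)
  lambda* = (-4.6667)
  f(x*)   = 12

x* = (2, 2), lambda* = (-4.6667)


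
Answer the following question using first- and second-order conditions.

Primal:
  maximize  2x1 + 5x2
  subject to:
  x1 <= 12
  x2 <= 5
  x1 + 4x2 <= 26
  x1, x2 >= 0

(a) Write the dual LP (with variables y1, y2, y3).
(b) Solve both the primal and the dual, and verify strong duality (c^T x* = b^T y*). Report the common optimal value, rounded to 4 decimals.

The standard primal-dual pair for 'max c^T x s.t. A x <= b, x >= 0' is:
  Dual:  min b^T y  s.t.  A^T y >= c,  y >= 0.

So the dual LP is:
  minimize  12y1 + 5y2 + 26y3
  subject to:
    y1 + y3 >= 2
    y2 + 4y3 >= 5
    y1, y2, y3 >= 0

Solving the primal: x* = (12, 3.5).
  primal value c^T x* = 41.5.
Solving the dual: y* = (0.75, 0, 1.25).
  dual value b^T y* = 41.5.
Strong duality: c^T x* = b^T y*. Confirmed.

41.5


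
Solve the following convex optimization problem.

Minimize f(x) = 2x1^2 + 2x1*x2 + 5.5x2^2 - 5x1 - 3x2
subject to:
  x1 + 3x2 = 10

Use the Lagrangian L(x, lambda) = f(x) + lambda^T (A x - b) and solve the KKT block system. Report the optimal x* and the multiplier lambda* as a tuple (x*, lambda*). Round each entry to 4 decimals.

Form the Lagrangian:
  L(x, lambda) = (1/2) x^T Q x + c^T x + lambda^T (A x - b)
Stationarity (grad_x L = 0): Q x + c + A^T lambda = 0.
Primal feasibility: A x = b.

This gives the KKT block system:
  [ Q   A^T ] [ x     ]   [-c ]
  [ A    0  ] [ lambda ] = [ b ]

Solving the linear system:
  x*      = (2.4571, 2.5143)
  lambda* = (-9.8571)
  f(x*)   = 39.3714

x* = (2.4571, 2.5143), lambda* = (-9.8571)


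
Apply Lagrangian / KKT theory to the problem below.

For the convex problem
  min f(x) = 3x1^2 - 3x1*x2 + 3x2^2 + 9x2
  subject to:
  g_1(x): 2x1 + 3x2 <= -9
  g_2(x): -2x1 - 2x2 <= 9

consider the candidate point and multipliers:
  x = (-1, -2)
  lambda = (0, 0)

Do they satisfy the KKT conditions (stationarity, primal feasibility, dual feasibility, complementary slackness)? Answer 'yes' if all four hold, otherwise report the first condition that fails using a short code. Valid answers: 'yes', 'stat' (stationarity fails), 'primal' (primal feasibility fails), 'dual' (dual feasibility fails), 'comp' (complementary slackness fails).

Gradient of f: grad f(x) = Q x + c = (0, 0)
Constraint values g_i(x) = a_i^T x - b_i:
  g_1((-1, -2)) = 1
  g_2((-1, -2)) = -3
Stationarity residual: grad f(x) + sum_i lambda_i a_i = (0, 0)
  -> stationarity OK
Primal feasibility (all g_i <= 0): FAILS
Dual feasibility (all lambda_i >= 0): OK
Complementary slackness (lambda_i * g_i(x) = 0 for all i): OK

Verdict: the first failing condition is primal_feasibility -> primal.

primal


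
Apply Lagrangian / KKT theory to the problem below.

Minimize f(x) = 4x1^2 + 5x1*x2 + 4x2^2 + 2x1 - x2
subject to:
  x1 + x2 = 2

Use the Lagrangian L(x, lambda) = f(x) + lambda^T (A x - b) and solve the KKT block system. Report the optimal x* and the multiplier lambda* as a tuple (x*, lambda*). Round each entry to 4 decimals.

Form the Lagrangian:
  L(x, lambda) = (1/2) x^T Q x + c^T x + lambda^T (A x - b)
Stationarity (grad_x L = 0): Q x + c + A^T lambda = 0.
Primal feasibility: A x = b.

This gives the KKT block system:
  [ Q   A^T ] [ x     ]   [-c ]
  [ A    0  ] [ lambda ] = [ b ]

Solving the linear system:
  x*      = (0.5, 1.5)
  lambda* = (-13.5)
  f(x*)   = 13.25

x* = (0.5, 1.5), lambda* = (-13.5)


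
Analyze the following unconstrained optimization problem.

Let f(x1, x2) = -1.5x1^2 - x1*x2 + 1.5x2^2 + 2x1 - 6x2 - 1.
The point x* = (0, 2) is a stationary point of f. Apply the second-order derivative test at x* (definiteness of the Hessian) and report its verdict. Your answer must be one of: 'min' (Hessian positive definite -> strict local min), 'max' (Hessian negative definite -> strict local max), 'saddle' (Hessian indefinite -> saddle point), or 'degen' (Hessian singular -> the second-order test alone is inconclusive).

Compute the Hessian H = grad^2 f:
  H = [[-3, -1], [-1, 3]]
Verify stationarity: grad f(x*) = H x* + g = (0, 0).
Eigenvalues of H: -3.1623, 3.1623.
Eigenvalues have mixed signs, so H is indefinite -> x* is a saddle point.

saddle


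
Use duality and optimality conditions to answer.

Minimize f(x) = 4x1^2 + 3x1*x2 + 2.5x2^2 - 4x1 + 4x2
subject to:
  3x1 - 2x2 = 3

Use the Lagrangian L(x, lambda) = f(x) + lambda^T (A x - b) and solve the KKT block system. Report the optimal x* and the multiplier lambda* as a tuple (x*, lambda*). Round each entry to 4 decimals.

Form the Lagrangian:
  L(x, lambda) = (1/2) x^T Q x + c^T x + lambda^T (A x - b)
Stationarity (grad_x L = 0): Q x + c + A^T lambda = 0.
Primal feasibility: A x = b.

This gives the KKT block system:
  [ Q   A^T ] [ x     ]   [-c ]
  [ A    0  ] [ lambda ] = [ b ]

Solving the linear system:
  x*      = (0.4867, -0.7699)
  lambda* = (0.8053)
  f(x*)   = -3.7212

x* = (0.4867, -0.7699), lambda* = (0.8053)


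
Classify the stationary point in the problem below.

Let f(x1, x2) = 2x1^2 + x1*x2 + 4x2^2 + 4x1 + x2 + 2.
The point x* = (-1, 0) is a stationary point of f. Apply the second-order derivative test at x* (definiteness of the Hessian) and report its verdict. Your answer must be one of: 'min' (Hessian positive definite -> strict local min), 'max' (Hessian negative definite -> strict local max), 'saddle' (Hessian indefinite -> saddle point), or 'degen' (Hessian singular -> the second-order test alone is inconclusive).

Compute the Hessian H = grad^2 f:
  H = [[4, 1], [1, 8]]
Verify stationarity: grad f(x*) = H x* + g = (0, 0).
Eigenvalues of H: 3.7639, 8.2361.
Both eigenvalues > 0, so H is positive definite -> x* is a strict local min.

min


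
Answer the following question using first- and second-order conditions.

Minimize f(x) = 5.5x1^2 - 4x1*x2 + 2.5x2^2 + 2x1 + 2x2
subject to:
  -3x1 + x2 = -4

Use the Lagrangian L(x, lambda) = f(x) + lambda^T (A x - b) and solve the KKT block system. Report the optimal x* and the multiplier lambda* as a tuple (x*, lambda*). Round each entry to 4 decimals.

Form the Lagrangian:
  L(x, lambda) = (1/2) x^T Q x + c^T x + lambda^T (A x - b)
Stationarity (grad_x L = 0): Q x + c + A^T lambda = 0.
Primal feasibility: A x = b.

This gives the KKT block system:
  [ Q   A^T ] [ x     ]   [-c ]
  [ A    0  ] [ lambda ] = [ b ]

Solving the linear system:
  x*      = (1.125, -0.625)
  lambda* = (5.625)
  f(x*)   = 11.75

x* = (1.125, -0.625), lambda* = (5.625)


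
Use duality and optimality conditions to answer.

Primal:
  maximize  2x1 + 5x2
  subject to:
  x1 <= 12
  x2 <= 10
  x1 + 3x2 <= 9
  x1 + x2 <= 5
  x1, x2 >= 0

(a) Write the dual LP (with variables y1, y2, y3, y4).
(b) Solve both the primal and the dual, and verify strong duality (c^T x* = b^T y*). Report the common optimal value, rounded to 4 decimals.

The standard primal-dual pair for 'max c^T x s.t. A x <= b, x >= 0' is:
  Dual:  min b^T y  s.t.  A^T y >= c,  y >= 0.

So the dual LP is:
  minimize  12y1 + 10y2 + 9y3 + 5y4
  subject to:
    y1 + y3 + y4 >= 2
    y2 + 3y3 + y4 >= 5
    y1, y2, y3, y4 >= 0

Solving the primal: x* = (3, 2).
  primal value c^T x* = 16.
Solving the dual: y* = (0, 0, 1.5, 0.5).
  dual value b^T y* = 16.
Strong duality: c^T x* = b^T y*. Confirmed.

16


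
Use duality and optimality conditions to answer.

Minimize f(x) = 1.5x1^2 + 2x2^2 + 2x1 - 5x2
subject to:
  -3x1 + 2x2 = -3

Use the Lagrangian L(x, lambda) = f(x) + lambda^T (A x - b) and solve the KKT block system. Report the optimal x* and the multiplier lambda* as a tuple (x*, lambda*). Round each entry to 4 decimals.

Form the Lagrangian:
  L(x, lambda) = (1/2) x^T Q x + c^T x + lambda^T (A x - b)
Stationarity (grad_x L = 0): Q x + c + A^T lambda = 0.
Primal feasibility: A x = b.

This gives the KKT block system:
  [ Q   A^T ] [ x     ]   [-c ]
  [ A    0  ] [ lambda ] = [ b ]

Solving the linear system:
  x*      = (1.2083, 0.3125)
  lambda* = (1.875)
  f(x*)   = 3.2396

x* = (1.2083, 0.3125), lambda* = (1.875)


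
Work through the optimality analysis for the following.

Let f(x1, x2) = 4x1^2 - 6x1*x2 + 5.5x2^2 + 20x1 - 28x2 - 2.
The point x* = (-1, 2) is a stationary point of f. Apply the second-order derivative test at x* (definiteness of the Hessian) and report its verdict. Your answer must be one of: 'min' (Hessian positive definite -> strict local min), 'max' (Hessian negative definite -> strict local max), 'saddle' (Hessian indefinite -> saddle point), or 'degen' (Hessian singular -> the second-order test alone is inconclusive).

Compute the Hessian H = grad^2 f:
  H = [[8, -6], [-6, 11]]
Verify stationarity: grad f(x*) = H x* + g = (0, 0).
Eigenvalues of H: 3.3153, 15.6847.
Both eigenvalues > 0, so H is positive definite -> x* is a strict local min.

min


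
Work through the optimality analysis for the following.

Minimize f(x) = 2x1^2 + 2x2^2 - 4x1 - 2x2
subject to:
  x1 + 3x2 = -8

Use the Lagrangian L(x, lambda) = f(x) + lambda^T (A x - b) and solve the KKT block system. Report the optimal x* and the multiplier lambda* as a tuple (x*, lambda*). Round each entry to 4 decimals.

Form the Lagrangian:
  L(x, lambda) = (1/2) x^T Q x + c^T x + lambda^T (A x - b)
Stationarity (grad_x L = 0): Q x + c + A^T lambda = 0.
Primal feasibility: A x = b.

This gives the KKT block system:
  [ Q   A^T ] [ x     ]   [-c ]
  [ A    0  ] [ lambda ] = [ b ]

Solving the linear system:
  x*      = (-0.05, -2.65)
  lambda* = (4.2)
  f(x*)   = 19.55

x* = (-0.05, -2.65), lambda* = (4.2)


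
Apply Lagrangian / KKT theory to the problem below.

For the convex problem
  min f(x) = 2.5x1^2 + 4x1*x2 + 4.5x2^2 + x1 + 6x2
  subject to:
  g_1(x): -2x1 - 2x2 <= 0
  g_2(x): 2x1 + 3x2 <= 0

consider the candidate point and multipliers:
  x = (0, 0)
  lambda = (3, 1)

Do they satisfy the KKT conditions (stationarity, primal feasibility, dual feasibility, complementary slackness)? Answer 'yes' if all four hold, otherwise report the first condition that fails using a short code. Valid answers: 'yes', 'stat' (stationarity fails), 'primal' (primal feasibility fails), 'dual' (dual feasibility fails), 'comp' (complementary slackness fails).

Gradient of f: grad f(x) = Q x + c = (1, 6)
Constraint values g_i(x) = a_i^T x - b_i:
  g_1((0, 0)) = 0
  g_2((0, 0)) = 0
Stationarity residual: grad f(x) + sum_i lambda_i a_i = (-3, 3)
  -> stationarity FAILS
Primal feasibility (all g_i <= 0): OK
Dual feasibility (all lambda_i >= 0): OK
Complementary slackness (lambda_i * g_i(x) = 0 for all i): OK

Verdict: the first failing condition is stationarity -> stat.

stat


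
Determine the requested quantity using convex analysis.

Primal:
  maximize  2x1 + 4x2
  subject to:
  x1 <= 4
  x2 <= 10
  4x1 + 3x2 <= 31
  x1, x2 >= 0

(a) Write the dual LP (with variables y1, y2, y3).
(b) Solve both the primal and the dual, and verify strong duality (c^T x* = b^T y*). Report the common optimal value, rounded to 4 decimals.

The standard primal-dual pair for 'max c^T x s.t. A x <= b, x >= 0' is:
  Dual:  min b^T y  s.t.  A^T y >= c,  y >= 0.

So the dual LP is:
  minimize  4y1 + 10y2 + 31y3
  subject to:
    y1 + 4y3 >= 2
    y2 + 3y3 >= 4
    y1, y2, y3 >= 0

Solving the primal: x* = (0.25, 10).
  primal value c^T x* = 40.5.
Solving the dual: y* = (0, 2.5, 0.5).
  dual value b^T y* = 40.5.
Strong duality: c^T x* = b^T y*. Confirmed.

40.5


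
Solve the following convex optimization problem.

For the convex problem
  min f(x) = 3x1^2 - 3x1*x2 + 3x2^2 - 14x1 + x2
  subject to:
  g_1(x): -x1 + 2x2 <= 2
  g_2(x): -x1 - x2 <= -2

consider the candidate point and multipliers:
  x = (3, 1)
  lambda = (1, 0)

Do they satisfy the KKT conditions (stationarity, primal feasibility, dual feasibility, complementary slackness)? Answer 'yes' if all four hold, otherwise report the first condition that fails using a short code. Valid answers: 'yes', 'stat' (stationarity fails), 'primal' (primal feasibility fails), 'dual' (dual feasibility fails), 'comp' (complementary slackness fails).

Gradient of f: grad f(x) = Q x + c = (1, -2)
Constraint values g_i(x) = a_i^T x - b_i:
  g_1((3, 1)) = -3
  g_2((3, 1)) = -2
Stationarity residual: grad f(x) + sum_i lambda_i a_i = (0, 0)
  -> stationarity OK
Primal feasibility (all g_i <= 0): OK
Dual feasibility (all lambda_i >= 0): OK
Complementary slackness (lambda_i * g_i(x) = 0 for all i): FAILS

Verdict: the first failing condition is complementary_slackness -> comp.

comp


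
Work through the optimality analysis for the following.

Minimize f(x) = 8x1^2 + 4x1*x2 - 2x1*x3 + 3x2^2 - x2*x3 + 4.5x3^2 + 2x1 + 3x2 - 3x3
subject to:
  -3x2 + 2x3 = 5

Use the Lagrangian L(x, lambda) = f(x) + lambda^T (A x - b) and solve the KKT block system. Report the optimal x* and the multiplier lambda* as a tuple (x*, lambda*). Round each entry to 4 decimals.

Form the Lagrangian:
  L(x, lambda) = (1/2) x^T Q x + c^T x + lambda^T (A x - b)
Stationarity (grad_x L = 0): Q x + c + A^T lambda = 0.
Primal feasibility: A x = b.

This gives the KKT block system:
  [ Q   A^T ] [ x     ]   [-c ]
  [ A    0  ] [ lambda ] = [ b ]

Solving the linear system:
  x*      = (0.2682, -1.2911, 0.5633)
  lambda* = (-1.4124)
  f(x*)   = 1.0175

x* = (0.2682, -1.2911, 0.5633), lambda* = (-1.4124)


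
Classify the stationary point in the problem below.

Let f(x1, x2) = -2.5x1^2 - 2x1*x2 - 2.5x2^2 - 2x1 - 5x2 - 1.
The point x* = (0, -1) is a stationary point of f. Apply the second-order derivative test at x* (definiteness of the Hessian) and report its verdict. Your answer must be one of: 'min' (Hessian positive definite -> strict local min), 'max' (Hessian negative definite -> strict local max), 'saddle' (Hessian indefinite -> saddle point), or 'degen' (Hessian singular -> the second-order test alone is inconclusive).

Compute the Hessian H = grad^2 f:
  H = [[-5, -2], [-2, -5]]
Verify stationarity: grad f(x*) = H x* + g = (0, 0).
Eigenvalues of H: -7, -3.
Both eigenvalues < 0, so H is negative definite -> x* is a strict local max.

max


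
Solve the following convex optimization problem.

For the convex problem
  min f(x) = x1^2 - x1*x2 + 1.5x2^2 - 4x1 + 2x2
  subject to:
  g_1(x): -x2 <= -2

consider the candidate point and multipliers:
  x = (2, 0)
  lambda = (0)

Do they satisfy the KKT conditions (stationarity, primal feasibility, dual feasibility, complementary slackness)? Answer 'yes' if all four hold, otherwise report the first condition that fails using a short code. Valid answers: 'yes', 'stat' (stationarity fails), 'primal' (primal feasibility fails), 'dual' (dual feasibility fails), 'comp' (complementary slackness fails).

Gradient of f: grad f(x) = Q x + c = (0, 0)
Constraint values g_i(x) = a_i^T x - b_i:
  g_1((2, 0)) = 2
Stationarity residual: grad f(x) + sum_i lambda_i a_i = (0, 0)
  -> stationarity OK
Primal feasibility (all g_i <= 0): FAILS
Dual feasibility (all lambda_i >= 0): OK
Complementary slackness (lambda_i * g_i(x) = 0 for all i): OK

Verdict: the first failing condition is primal_feasibility -> primal.

primal


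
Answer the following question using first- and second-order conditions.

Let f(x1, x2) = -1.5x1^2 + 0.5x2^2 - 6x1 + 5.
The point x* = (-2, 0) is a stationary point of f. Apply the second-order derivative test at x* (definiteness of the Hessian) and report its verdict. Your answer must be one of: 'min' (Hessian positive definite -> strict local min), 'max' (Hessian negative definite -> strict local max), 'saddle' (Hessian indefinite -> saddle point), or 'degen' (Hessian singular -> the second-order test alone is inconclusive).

Compute the Hessian H = grad^2 f:
  H = [[-3, 0], [0, 1]]
Verify stationarity: grad f(x*) = H x* + g = (0, 0).
Eigenvalues of H: -3, 1.
Eigenvalues have mixed signs, so H is indefinite -> x* is a saddle point.

saddle


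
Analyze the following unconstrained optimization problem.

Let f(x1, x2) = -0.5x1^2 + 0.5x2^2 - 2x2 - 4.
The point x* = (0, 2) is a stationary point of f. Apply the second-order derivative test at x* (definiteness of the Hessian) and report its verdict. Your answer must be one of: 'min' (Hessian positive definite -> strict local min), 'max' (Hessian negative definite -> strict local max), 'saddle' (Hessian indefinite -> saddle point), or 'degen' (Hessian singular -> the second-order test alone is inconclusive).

Compute the Hessian H = grad^2 f:
  H = [[-1, 0], [0, 1]]
Verify stationarity: grad f(x*) = H x* + g = (0, 0).
Eigenvalues of H: -1, 1.
Eigenvalues have mixed signs, so H is indefinite -> x* is a saddle point.

saddle


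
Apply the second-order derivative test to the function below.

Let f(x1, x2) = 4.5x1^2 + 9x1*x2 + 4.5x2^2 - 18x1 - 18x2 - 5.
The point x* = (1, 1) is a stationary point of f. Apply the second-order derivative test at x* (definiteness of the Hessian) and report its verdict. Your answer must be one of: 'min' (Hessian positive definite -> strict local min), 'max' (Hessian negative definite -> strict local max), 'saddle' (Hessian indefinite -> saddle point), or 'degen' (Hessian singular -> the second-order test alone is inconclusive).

Compute the Hessian H = grad^2 f:
  H = [[9, 9], [9, 9]]
Verify stationarity: grad f(x*) = H x* + g = (0, 0).
Eigenvalues of H: 0, 18.
H has a zero eigenvalue (singular; positive semidefinite but not definite), so H is neither positive definite, negative definite, nor indefinite. The second-order test alone is inconclusive -> degen.
(Indeed, f is constant along the null direction of H through x*, so x* is not a strict local extremum.)

degen


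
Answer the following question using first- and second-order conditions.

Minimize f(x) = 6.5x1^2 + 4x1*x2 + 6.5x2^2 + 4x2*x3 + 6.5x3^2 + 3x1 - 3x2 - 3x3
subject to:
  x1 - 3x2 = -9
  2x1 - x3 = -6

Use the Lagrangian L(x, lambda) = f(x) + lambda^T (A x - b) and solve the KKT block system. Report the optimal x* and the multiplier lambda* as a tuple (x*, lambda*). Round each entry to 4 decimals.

Form the Lagrangian:
  L(x, lambda) = (1/2) x^T Q x + c^T x + lambda^T (A x - b)
Stationarity (grad_x L = 0): Q x + c + A^T lambda = 0.
Primal feasibility: A x = b.

This gives the KKT block system:
  [ Q   A^T ] [ x     ]   [-c ]
  [ A    0  ] [ lambda ] = [ b ]

Solving the linear system:
  x*      = (-2.8075, 2.0642, 0.3851)
  lambda* = (4.7149, 10.2627)
  f(x*)   = 44.1201

x* = (-2.8075, 2.0642, 0.3851), lambda* = (4.7149, 10.2627)


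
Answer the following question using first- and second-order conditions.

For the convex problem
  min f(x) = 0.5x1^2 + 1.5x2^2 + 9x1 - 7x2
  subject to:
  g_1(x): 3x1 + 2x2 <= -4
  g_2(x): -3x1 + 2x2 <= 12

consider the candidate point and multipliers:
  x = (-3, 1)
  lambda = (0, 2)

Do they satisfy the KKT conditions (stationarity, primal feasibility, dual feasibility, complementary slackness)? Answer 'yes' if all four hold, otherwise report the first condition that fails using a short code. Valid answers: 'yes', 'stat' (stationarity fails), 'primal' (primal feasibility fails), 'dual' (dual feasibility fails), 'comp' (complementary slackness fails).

Gradient of f: grad f(x) = Q x + c = (6, -4)
Constraint values g_i(x) = a_i^T x - b_i:
  g_1((-3, 1)) = -3
  g_2((-3, 1)) = -1
Stationarity residual: grad f(x) + sum_i lambda_i a_i = (0, 0)
  -> stationarity OK
Primal feasibility (all g_i <= 0): OK
Dual feasibility (all lambda_i >= 0): OK
Complementary slackness (lambda_i * g_i(x) = 0 for all i): FAILS

Verdict: the first failing condition is complementary_slackness -> comp.

comp


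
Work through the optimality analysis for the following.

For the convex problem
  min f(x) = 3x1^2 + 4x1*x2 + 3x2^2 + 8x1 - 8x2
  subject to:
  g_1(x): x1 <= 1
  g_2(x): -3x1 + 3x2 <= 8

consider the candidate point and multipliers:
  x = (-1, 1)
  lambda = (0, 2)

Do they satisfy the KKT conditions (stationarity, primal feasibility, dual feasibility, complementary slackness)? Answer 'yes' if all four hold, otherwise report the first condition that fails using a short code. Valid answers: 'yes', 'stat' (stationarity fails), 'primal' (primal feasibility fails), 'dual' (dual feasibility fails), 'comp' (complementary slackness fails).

Gradient of f: grad f(x) = Q x + c = (6, -6)
Constraint values g_i(x) = a_i^T x - b_i:
  g_1((-1, 1)) = -2
  g_2((-1, 1)) = -2
Stationarity residual: grad f(x) + sum_i lambda_i a_i = (0, 0)
  -> stationarity OK
Primal feasibility (all g_i <= 0): OK
Dual feasibility (all lambda_i >= 0): OK
Complementary slackness (lambda_i * g_i(x) = 0 for all i): FAILS

Verdict: the first failing condition is complementary_slackness -> comp.

comp


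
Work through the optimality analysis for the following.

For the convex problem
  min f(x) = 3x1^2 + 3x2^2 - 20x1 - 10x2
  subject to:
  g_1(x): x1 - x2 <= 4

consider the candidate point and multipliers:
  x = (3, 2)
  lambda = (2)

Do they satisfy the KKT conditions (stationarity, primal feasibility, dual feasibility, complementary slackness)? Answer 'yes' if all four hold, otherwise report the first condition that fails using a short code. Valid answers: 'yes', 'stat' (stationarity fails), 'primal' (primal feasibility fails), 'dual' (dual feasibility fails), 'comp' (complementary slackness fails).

Gradient of f: grad f(x) = Q x + c = (-2, 2)
Constraint values g_i(x) = a_i^T x - b_i:
  g_1((3, 2)) = -3
Stationarity residual: grad f(x) + sum_i lambda_i a_i = (0, 0)
  -> stationarity OK
Primal feasibility (all g_i <= 0): OK
Dual feasibility (all lambda_i >= 0): OK
Complementary slackness (lambda_i * g_i(x) = 0 for all i): FAILS

Verdict: the first failing condition is complementary_slackness -> comp.

comp


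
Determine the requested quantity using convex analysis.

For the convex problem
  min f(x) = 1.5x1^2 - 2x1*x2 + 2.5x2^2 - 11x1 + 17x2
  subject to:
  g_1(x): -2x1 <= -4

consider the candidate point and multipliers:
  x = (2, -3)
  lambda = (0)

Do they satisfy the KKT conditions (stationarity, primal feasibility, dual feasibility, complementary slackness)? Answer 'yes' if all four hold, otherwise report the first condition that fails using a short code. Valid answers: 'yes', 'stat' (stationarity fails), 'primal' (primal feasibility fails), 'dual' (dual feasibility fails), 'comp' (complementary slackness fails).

Gradient of f: grad f(x) = Q x + c = (1, -2)
Constraint values g_i(x) = a_i^T x - b_i:
  g_1((2, -3)) = 0
Stationarity residual: grad f(x) + sum_i lambda_i a_i = (1, -2)
  -> stationarity FAILS
Primal feasibility (all g_i <= 0): OK
Dual feasibility (all lambda_i >= 0): OK
Complementary slackness (lambda_i * g_i(x) = 0 for all i): OK

Verdict: the first failing condition is stationarity -> stat.

stat


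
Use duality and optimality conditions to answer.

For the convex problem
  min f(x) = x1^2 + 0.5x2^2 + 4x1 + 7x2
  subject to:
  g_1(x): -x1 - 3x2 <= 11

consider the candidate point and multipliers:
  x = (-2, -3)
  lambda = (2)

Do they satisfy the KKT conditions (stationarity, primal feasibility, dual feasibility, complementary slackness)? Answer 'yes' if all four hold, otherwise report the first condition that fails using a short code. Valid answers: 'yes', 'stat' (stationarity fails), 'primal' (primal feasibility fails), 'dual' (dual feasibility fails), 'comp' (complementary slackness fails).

Gradient of f: grad f(x) = Q x + c = (0, 4)
Constraint values g_i(x) = a_i^T x - b_i:
  g_1((-2, -3)) = 0
Stationarity residual: grad f(x) + sum_i lambda_i a_i = (-2, -2)
  -> stationarity FAILS
Primal feasibility (all g_i <= 0): OK
Dual feasibility (all lambda_i >= 0): OK
Complementary slackness (lambda_i * g_i(x) = 0 for all i): OK

Verdict: the first failing condition is stationarity -> stat.

stat
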